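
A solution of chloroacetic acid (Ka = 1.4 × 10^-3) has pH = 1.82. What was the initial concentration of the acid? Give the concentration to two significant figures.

[H+] = 10^(-1.82) = 1.51 × 10^-2 M = x
Ka = x²/(C₀ − x) ⇒ C₀ = x + x²/Ka
C₀ = 1.51 × 10^-2 + (1.51 × 10^-2)²/(1.4 × 10^-3) = 1.78 × 10^-1 M

C₀ = 1.8 × 10^-1 M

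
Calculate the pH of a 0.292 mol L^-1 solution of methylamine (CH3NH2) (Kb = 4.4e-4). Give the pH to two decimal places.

CH3NH2 + H2O ⇌ CH3NH3+ + OH-
From the ICE table, Kb = [OH-]²/(0.292 − [OH-]) = 4.4 × 10^-4.
Assume [OH-] ≪ 0.292: [OH-] ≈ √(4.4 × 10^-4 × 0.292) = 1.13 × 10^-2 M
pOH = 1.95, so pH = 14.00 − pOH = 12.05

pH = 12.05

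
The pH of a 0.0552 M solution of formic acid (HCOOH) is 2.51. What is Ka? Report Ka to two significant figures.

Ka = 1.8 × 10^-4

[H+] = 10^(-2.51) = 3.09 × 10^-3 M
At equilibrium [HA] = 0.0552 − 3.09 × 10^-3 = 5.21 × 10^-2 M
Ka = [H+][A-]/[HA] = (3.09 × 10^-3)² / 5.21 × 10^-2 = 1.8 × 10^-4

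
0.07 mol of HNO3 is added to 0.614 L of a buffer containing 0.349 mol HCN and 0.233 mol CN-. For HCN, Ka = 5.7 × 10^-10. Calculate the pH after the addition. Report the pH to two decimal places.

Added H+ converts CN- to HCN: HCN → 0.419 mol, CN- → 0.163 mol.
pKa = −log(5.7 × 10^-10) = 9.244
pH = pKa + log([A⁻]/[HA]) = 9.244 + log(0.163/0.419) = 9.244 -0.410

pH = 8.83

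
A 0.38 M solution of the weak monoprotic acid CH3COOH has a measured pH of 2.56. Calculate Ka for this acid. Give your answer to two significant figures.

[H+] = 10^(-2.56) = 2.75 × 10^-3 M
At equilibrium [HA] = 0.38 − 2.75 × 10^-3 = 3.77 × 10^-1 M
Ka = [H+][A-]/[HA] = (2.75 × 10^-3)² / 3.77 × 10^-1 = 2.0 × 10^-5

Ka = 2.0 × 10^-5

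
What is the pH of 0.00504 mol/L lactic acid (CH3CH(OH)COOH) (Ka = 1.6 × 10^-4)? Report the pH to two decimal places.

pH = 3.09

CH3CH(OH)COOH ⇌ CH3CH(OH)COO- + H+
Ka = [H+]²/(0.00504 − [H+]) = 1.6 × 10^-4
[H+] is not negligible relative to C₀; solve [H+]² + 0.00016·[H+] − 8.06e-07 = 0.
[H+] = [−0.00016 + √(0.00016² + 3.23e-06)]/2 = 8.22 × 10^-4 M
pH = −log[H+] = −log(8.22 × 10^-4) = 3.09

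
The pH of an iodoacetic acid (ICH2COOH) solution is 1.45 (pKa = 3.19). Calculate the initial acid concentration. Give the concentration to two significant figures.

C₀ = 2.0 M

[H+] = 10^(-1.45) = 3.55 × 10^-2 M = x
Ka = 10^(−3.19) = 6.46 × 10^-4
Ka = x²/(C₀ − x) ⇒ C₀ = x + x²/Ka
C₀ = 3.55 × 10^-2 + (3.55 × 10^-2)²/(6.46 × 10^-4) = 1.99 M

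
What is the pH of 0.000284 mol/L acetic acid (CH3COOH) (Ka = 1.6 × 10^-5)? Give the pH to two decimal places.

CH3COOH ⇌ CH3COO- + H+
Ka = [H+]²/(0.000284 − [H+]) = 1.6 × 10^-5
[H+] is not negligible relative to C₀; solve [H+]² + 1.6e-05·[H+] − 4.54e-09 = 0.
[H+] = [−1.6e-05 + √(1.6e-05² + 1.82e-08)]/2 = 5.99 × 10^-5 M
pH = −log(5.99 × 10^-5) = 4.22

pH = 4.22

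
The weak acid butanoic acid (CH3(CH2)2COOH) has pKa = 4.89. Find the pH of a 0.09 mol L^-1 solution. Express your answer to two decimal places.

CH3(CH2)2COOH ⇌ CH3(CH2)2COO- + H+
Ka = 10^(−4.89) = 1.29 × 10^-5
From the ICE table, Ka = [H+]²/(0.09 − [H+]) = 1.29 × 10^-5.
Since Ka ≪ C₀, [H+] ≈ √(Ka·C₀) = 1.08 × 10^-3 M.
([H+]/C₀ = 1.2% < 5%, so the approximation holds.)
pH = −log(1.08 × 10^-3) = 2.97

pH = 2.97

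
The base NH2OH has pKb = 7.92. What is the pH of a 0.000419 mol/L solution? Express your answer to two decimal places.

NH2OH + H2O ⇌ NH3OH+ + OH-
Kb = 10^(−7.92) = 1.20 × 10^-8
From the ICE table, Kb = [OH-]²/(0.000419 − [OH-]) = 1.20 × 10^-8.
Neglecting [OH-] in the denominator: [OH-] = √(1.20 × 10^-8 × 0.000419) = 2.24 × 10^-6 M
pOH = 5.65, so pH = 14.00 − pOH = 8.35

pH = 8.35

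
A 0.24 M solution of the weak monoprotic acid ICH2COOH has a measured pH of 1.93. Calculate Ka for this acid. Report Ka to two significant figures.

Ka = 6.0 × 10^-4

[H+] = 10^(-1.93) = 1.17 × 10^-2 M
At equilibrium [HA] = 0.24 − 1.17 × 10^-2 = 2.28 × 10^-1 M
Ka = [H+][A-]/[HA] = (1.17 × 10^-2)² / 2.28 × 10^-1 = 6.0 × 10^-4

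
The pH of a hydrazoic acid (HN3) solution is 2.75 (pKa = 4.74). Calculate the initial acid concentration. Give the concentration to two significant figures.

[H+] = 10^(-2.75) = 1.78 × 10^-3 M = x
Ka = 10^(−4.74) = 1.82 × 10^-5
Ka = x²/(C₀ − x) ⇒ C₀ = x + x²/Ka
C₀ = 1.78 × 10^-3 + (1.78 × 10^-3)²/(1.82 × 10^-5) = 1.76 × 10^-1 M

C₀ = 1.8 × 10^-1 M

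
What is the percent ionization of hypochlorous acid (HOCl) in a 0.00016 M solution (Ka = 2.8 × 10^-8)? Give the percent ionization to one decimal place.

HOCl ⇌ OCl- + H+; let x = [H+] at equilibrium.
x ≈ √(Ka·C₀) = √(2.8 × 10^-8 × 0.00016) = 2.12 × 10^-6 M
% ionization = x/C₀ × 100% = 2.12 × 10^-6/0.00016 × 100% = 1.3%

1.3%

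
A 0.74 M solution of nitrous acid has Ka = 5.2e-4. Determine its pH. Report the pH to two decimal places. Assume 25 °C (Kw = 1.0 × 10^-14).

HNO2 ⇌ NO2- + H+
Ka = [H+]²/(0.74 − [H+]) = 5.2 × 10^-4
Since Ka ≪ C₀, [H+] ≈ √(Ka·C₀) = 1.96 × 10^-2 M.
Check: 2.7% ionized — well under 5%, approximation valid.
pH = −log(1.96 × 10^-2) = 1.71

pH = 1.71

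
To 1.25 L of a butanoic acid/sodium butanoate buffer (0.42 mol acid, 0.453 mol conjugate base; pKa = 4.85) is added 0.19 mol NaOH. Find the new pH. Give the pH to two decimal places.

OH- converts CH3(CH2)2COOH to CH3(CH2)2COO-: CH3(CH2)2COOH → 0.23 mol, CH3(CH2)2COO- → 0.643 mol.
pH = pKa + log([A⁻]/[HA]) = 4.85 + log(0.643/0.23) = 4.85 +0.446

pH = 5.30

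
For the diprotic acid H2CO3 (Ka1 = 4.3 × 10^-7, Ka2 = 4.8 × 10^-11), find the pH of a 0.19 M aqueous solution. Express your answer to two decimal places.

Ka1 ≫ Ka2, so treat the first dissociation as the only significant source of H+.
Ka1 = x²/(0.19 − x) = 4.3 × 10^-7
x ≈ √(4.3 × 10^-7 × 0.19) = 2.86 × 10^-4 M
pH = −log(2.86 × 10^-4) = 3.54

pH = 3.54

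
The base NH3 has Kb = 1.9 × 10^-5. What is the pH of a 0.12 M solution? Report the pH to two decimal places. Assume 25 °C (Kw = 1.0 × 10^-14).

NH3 + H2O ⇌ NH4+ + OH-
Kb = x²/(0.12 − x) = 1.9 × 10^-5
Assume x ≪ 0.12: x ≈ √(1.9 × 10^-5 × 0.12) = 1.51 × 10^-3 M
Check: 1.3% ionized — well under 5%, approximation valid.
pOH = 2.82, so pH = 14.00 − pOH = 11.18

pH = 11.18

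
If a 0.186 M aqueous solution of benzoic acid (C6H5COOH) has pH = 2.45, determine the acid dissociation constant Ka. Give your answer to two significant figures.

Ka = 6.9 × 10^-5

[H+] = 10^(-2.45) = 3.55 × 10^-3 M
At equilibrium [HA] = 0.186 − 3.55 × 10^-3 = 1.82 × 10^-1 M
Ka = [H+][A-]/[HA] = (3.55 × 10^-3)² / 1.82 × 10^-1 = 6.9 × 10^-5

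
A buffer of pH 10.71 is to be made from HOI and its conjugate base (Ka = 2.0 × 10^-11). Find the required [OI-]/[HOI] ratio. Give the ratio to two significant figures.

ratio = 1.0

pKa = -log(2.0 × 10^-11) = 10.699
pH = pKa + log(r) ⇒ log(r) = 10.71 − 10.699 = +0.011
r = [OI-]/[HOI] = 10^(+0.011) = 1.03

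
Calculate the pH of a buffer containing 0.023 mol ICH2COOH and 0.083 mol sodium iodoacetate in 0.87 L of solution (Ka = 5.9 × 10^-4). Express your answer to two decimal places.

pKa = −log(5.9 × 10^-4) = 3.229
Using pH = pKa + log([base]/[acid]) with [base]/[acid] = 0.083/0.023:
pH = 3.229 + (+0.557) = 3.79

pH = 3.79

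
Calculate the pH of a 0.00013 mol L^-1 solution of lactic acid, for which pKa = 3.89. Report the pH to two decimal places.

CH3CH(OH)COOH ⇌ CH3CH(OH)COO- + H+
Ka = 10^(−3.89) = 1.29 × 10^-4
From the ICE table, Ka = x²/(0.00013 − x) = 1.29 × 10^-4.
x is not negligible relative to C₀; solve x² + 0.000129·x − 1.68e-08 = 0.
x = [−0.000129 + √(0.000129² + 6.71e-08)]/2 = 8.02 × 10^-5 M
pH = −log(8.02 × 10^-5) = 4.10

pH = 4.10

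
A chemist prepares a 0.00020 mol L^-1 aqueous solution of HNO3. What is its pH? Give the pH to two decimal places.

pH = 3.70

HNO3 is a strong acid and dissociates completely, so [H+] = 0.00020 M.
pH = -log(0.0002) = 3.70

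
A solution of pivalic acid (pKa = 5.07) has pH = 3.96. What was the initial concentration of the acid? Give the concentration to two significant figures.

C₀ = 1.5 × 10^-3 M

[H+] = 10^(-3.96) = 1.10 × 10^-4 M = x
Ka = 10^(−5.07) = 8.51 × 10^-6
Ka = x²/(C₀ − x) ⇒ C₀ = x + x²/Ka
C₀ = 1.10 × 10^-4 + (1.10 × 10^-4)²/(8.51 × 10^-6) = 1.53 × 10^-3 M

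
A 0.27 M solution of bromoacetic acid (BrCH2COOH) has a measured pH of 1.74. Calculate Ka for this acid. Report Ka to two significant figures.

[H+] = 10^(-1.74) = 1.82 × 10^-2 M
At equilibrium [HA] = 0.27 − 1.82 × 10^-2 = 2.52 × 10^-1 M
Ka = [H+][A-]/[HA] = (1.82 × 10^-2)² / 2.52 × 10^-1 = 1.3 × 10^-3

Ka = 1.3 × 10^-3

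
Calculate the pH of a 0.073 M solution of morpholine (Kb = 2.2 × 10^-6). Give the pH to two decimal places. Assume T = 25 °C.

C4H8ONH + H2O ⇌ C4H8ONH2+ + OH-
Let x = [OH-] at equilibrium. Kb = x²/(0.073 − x).
Neglecting x in the denominator: x = √(2.2 × 10^-6 × 0.073) = 4.01 × 10^-4 M
pOH = 3.40, so pH = 14.00 − pOH = 10.60

pH = 10.60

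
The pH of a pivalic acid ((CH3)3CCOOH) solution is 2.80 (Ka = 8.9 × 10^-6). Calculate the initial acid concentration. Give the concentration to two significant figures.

C₀ = 2.8 × 10^-1 M

[H+] = 10^(-2.80) = 1.58 × 10^-3 M = x
Ka = x²/(C₀ − x) ⇒ C₀ = x + x²/Ka
C₀ = 1.58 × 10^-3 + (1.58 × 10^-3)²/(8.9 × 10^-6) = 2.82 × 10^-1 M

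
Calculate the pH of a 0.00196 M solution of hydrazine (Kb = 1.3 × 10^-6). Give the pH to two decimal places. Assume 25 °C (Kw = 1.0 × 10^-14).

pH = 9.70

N2H4 + H2O ⇌ N2H5+ + OH-
Kb = x²/(0.00196 − x) = 1.3 × 10^-6
Assume x ≪ 0.00196: x ≈ √(1.3 × 10^-6 × 0.00196) = 5.05 × 10^-5 M
(x/C₀ = 2.6% < 5%, so the approximation holds.)
pOH = 4.30, so pH = 14.00 − pOH = 9.70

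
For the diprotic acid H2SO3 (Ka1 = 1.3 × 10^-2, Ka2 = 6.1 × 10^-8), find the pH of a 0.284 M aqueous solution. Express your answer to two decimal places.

Since Ka1 ≫ Ka2, the first ionization dominates [H+].
Ka1 = x²/(0.284 − x) = 1.3 × 10^-2
Solving the quadratic: x = (−Ka1 + √(Ka1² + 4·Ka1·C₀))/2 = 5.46 × 10^-2 M
pH = −log(5.46 × 10^-2) = 1.26

pH = 1.26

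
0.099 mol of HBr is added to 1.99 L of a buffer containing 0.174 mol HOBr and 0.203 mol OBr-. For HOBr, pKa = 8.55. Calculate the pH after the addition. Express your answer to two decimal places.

Added H+ converts OBr- to HOBr: HOBr → 0.273 mol, OBr- → 0.104 mol.
Henderson–Hasselbalch with mole ratio 0.104/0.273: pH = 8.55 + (-0.419)

pH = 8.13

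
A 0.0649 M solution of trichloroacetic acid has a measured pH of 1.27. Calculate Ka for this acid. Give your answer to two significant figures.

Ka = 2.6 × 10^-1

[H+] = 10^(-1.27) = 5.37 × 10^-2 M
At equilibrium [HA] = 0.0649 − 5.37 × 10^-2 = 1.12 × 10^-2 M
Ka = [H+][A-]/[HA] = (5.37 × 10^-2)² / 1.12 × 10^-2 = 2.6 × 10^-1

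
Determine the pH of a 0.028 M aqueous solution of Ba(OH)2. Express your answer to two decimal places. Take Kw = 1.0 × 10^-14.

Ba(OH)2 is a strong base (each formula unit releases 2 OH-); [OH-] = 0.056 M.
pOH = -log(0.056) = 1.25
pH = 14.00 - 1.25 = 12.75

pH = 12.75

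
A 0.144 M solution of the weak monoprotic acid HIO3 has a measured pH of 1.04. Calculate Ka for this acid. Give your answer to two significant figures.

[H+] = 10^(-1.04) = 9.12 × 10^-2 M
At equilibrium [HA] = 0.144 − 9.12 × 10^-2 = 5.28 × 10^-2 M
Ka = [H+][A-]/[HA] = (9.12 × 10^-2)² / 5.28 × 10^-2 = 1.6 × 10^-1

Ka = 1.6 × 10^-1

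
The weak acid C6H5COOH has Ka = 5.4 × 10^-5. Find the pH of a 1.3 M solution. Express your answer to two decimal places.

pH = 2.08

C6H5COOH ⇌ C6H5COO- + H+
From the ICE table, Ka = [H+]²/(1.3 − [H+]) = 5.4 × 10^-5.
Neglecting [H+] in the denominator: [H+] = √(5.4 × 10^-5 × 1.3) = 8.38 × 10^-3 M
pH = −log[H+] = −log(8.38 × 10^-3) = 2.08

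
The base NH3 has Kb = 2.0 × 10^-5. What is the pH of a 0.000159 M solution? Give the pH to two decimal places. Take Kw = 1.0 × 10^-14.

pH = 9.67

NH3 + H2O ⇌ NH4+ + OH-
From the ICE table, Kb = x²/(0.000159 − x) = 2.0 × 10^-5.
Here C₀/Kb ≈ 7.95, so the small-x approximation fails. Use the quadratic:
x = [−2e-05 + √(2e-05² + 1.27e-08)]/2 = 4.73 × 10^-5 M
pOH = 4.33, so pH = 14.00 − pOH = 9.67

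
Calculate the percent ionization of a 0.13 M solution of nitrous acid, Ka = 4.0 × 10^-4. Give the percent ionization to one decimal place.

5.4%

HNO2 ⇌ NO2- + H+; let x = [H+] at equilibrium.
Ka = x²/(C₀ − x); solving the quadratic gives x = 7.01 × 10^-3 M.
Fraction ionized = 7.01 × 10^-3 / 0.13 = 0.0539 → 5.4%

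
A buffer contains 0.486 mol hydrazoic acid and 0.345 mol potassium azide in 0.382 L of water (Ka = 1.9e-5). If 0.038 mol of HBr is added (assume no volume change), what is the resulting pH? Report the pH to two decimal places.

After neutralization: n(HN3) = 0.524 mol, n(N3-) = 0.307 mol.
pKa = −log(1.9 × 10^-5) = 4.721
pH = pKa + log(n_N3-/n_HN3) = 4.721 + log(0.307/0.524) = 4.721 + (-0.232)

pH = 4.49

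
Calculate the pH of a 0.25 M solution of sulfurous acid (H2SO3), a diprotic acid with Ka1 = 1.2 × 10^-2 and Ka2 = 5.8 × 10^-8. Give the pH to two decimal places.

Since Ka1 ≫ Ka2, the first ionization dominates [H+].
Ka1 = x²/(0.25 − x) = 1.2 × 10^-2
Solving the quadratic: x = (−Ka1 + √(Ka1² + 4·Ka1·C₀))/2 = 4.91 × 10^-2 M
pH = −log(4.91 × 10^-2) = 1.31

pH = 1.31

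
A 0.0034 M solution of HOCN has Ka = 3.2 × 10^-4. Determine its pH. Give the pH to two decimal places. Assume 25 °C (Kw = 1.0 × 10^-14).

HOCN ⇌ OCN- + H+
From the ICE table, Ka = x²/(0.0034 − x) = 3.2 × 10^-4.
The 5% rule fails; solving x² + Ka·x − Ka·C₀ = 0 exactly:
x = (−Ka + √(Ka² + 4·Ka·C₀))/2 = 8.95 × 10^-4 M
pH = −log(8.95 × 10^-4) = 3.05

pH = 3.05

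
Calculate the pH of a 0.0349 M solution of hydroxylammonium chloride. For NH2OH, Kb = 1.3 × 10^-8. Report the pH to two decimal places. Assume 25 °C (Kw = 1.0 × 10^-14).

pH = 3.79

NH3OH+ is the conjugate acid of the weak base NH2OH.
Ka = Kw/Kb = 1.0×10^-14 / 1.3 × 10^-8 = 7.69 × 10^-7
From the ICE table, Ka = [H+]²/(0.0349 − [H+]) = 7.69 × 10^-7.
Since Ka ≪ C₀, [H+] ≈ √(Ka·C₀) = 1.64 × 10^-4 M.
Check: 0.47% ionized — well under 5%, approximation valid.
pH = −log[H+] = −log(1.64 × 10^-4) = 3.79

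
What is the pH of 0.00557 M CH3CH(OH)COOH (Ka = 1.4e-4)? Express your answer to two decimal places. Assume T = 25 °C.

pH = 3.09

CH3CH(OH)COOH ⇌ CH3CH(OH)COO- + H+
Ka = x²/(0.00557 − x) = 1.4 × 10^-4
The 5% rule fails; solving x² + Ka·x − Ka·C₀ = 0 exactly:
x = [−0.00014 + √(0.00014² + 3.12e-06)]/2 = 8.16 × 10^-4 M
pH = −log[H+] = −log(8.16 × 10^-4) = 3.09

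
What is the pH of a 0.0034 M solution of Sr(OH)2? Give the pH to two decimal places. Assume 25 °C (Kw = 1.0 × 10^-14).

pH = 11.83

Sr(OH)2 is a strong base (each formula unit releases 2 OH-); [OH-] = 0.0068 M.
pOH = -log(0.0068) = 2.17
pH = 14.00 - 2.17 = 11.83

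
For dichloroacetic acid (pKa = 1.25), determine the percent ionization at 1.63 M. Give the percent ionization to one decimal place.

Cl2CHCOOH ⇌ Cl2CHCOO- + H+; let x = [H+] at equilibrium.
Ka = 10^(−1.25) = 5.62 × 10^-2
Solve x² + 0.0562x − 0.0916 = 0 → x = 2.76 × 10^-1 M
% ionization = x/C₀ × 100% = 2.76 × 10^-1/1.63 × 100% = 16.9%

16.9%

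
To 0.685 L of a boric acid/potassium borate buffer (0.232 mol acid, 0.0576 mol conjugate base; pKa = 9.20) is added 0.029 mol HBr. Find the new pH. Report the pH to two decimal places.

After neutralization: n(B(OH)3) = 0.261 mol, n(B(OH)4-) = 0.0286 mol.
Henderson–Hasselbalch with mole ratio 0.0286/0.261: pH = 9.20 + (-0.960)

pH = 8.24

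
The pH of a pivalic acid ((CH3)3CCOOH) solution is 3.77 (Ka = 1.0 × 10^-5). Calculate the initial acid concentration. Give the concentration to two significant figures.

C₀ = 3.1 × 10^-3 M

[H+] = 10^(-3.77) = 1.70 × 10^-4 M = x
Ka = x²/(C₀ − x) ⇒ C₀ = x + x²/Ka
C₀ = 1.70 × 10^-4 + (1.70 × 10^-4)²/(1.0 × 10^-5) = 3.06 × 10^-3 M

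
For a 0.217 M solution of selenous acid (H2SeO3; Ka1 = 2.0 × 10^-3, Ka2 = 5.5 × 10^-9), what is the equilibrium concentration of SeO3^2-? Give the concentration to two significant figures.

5.5 × 10^-9 M

First ionization gives [H+] ≈ [HSeO3-] = 1.99 × 10^-2 M.
Second step: Ka2 = [H+][SeO3^2-]/[HSeO3-] ≈ [SeO3^2-] (since [H+] ≈ [HSeO3-]).
So [SeO3^2-] ≈ Ka2.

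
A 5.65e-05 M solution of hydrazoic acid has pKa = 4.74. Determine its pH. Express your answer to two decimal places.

HN3 ⇌ N3- + H+
Ka = 10^(−4.74) = 1.82 × 10^-5
Ka = x²/(5.65e-05 − x) = 1.82 × 10^-5
Here C₀/Ka ≈ 3.1, so the small-x approximation fails. Use the quadratic:
x = [−1.82e-05 + √(1.82e-05² + 4.11e-09)]/2 = 2.42 × 10^-5 M
pH = −log(2.42 × 10^-5) = 4.62

pH = 4.62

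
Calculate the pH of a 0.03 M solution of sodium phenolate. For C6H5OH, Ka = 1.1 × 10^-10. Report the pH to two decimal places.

C6H5O- is the conjugate base of the weak acid C6H5OH.
Kb = Kw/Ka = 1.0×10^-14 / 1.1 × 10^-10 = 9.09 × 10^-5
From the ICE table, Kb = x²/(0.03 − x) = 9.09 × 10^-5.
The 5% rule fails; solving x² + Kb·x − Kb·C₀ = 0 exactly:
x = [−9.09e-05 + √(9.09e-05² + 1.09e-05)]/2 = 1.61 × 10^-3 M
pOH = 2.79, so pH = 14.00 − pOH = 11.21

pH = 11.21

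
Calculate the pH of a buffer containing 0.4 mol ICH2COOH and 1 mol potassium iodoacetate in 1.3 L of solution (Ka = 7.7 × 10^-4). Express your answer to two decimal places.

pH = 3.51

pKa = −log(7.7 × 10^-4) = 3.114
pH = pKa + log([A⁻]/[HA]) = 3.114 + log(1/0.4)
pH = 3.114 + (+0.398) = 3.51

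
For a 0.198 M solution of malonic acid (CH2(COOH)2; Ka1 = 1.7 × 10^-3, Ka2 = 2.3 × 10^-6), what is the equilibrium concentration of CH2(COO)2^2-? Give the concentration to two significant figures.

First ionization gives [H+] ≈ [CH2(COOH)COO-] = 1.75 × 10^-2 M.
Second step: Ka2 = [H+][CH2(COO)2^2-]/[CH2(COOH)COO-] ≈ [CH2(COO)2^2-] (since [H+] ≈ [CH2(COOH)COO-]).
So [CH2(COO)2^2-] ≈ Ka2.

2.3 × 10^-6 M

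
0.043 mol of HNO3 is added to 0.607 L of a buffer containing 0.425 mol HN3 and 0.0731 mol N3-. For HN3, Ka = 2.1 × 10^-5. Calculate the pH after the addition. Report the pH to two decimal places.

Added H+ converts N3- to HN3: HN3 → 0.468 mol, N3- → 0.0301 mol.
pKa = −log(2.1 × 10^-5) = 4.678
Henderson–Hasselbalch with mole ratio 0.0301/0.468: pH = 4.678 + (-1.192)

pH = 3.49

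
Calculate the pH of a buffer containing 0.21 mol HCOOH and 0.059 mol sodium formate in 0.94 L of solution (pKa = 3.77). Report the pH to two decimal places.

pH = 3.22

Henderson–Hasselbalch: pH = pKa + log([HCOO-]/[HCOOH]) = 3.77 + log(0.059/0.21)
pH = 3.77 + (-0.551) = 3.22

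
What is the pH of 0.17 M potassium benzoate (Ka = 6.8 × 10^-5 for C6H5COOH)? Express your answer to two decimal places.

pH = 8.70

C6H5COO- is the conjugate base of the weak acid C6H5COOH.
Kb = Kw/Ka = 1.0×10^-14 / 6.8 × 10^-5 = 1.47 × 10^-10
From the ICE table, Kb = [OH-]²/(0.17 − [OH-]) = 1.47 × 10^-10.
Assume [OH-] ≪ 0.17: [OH-] ≈ √(1.47 × 10^-10 × 0.17) = 5.00 × 10^-6 M
([OH-]/C₀ = 0.0029% < 5%, so the approximation holds.)
pOH = 5.30, so pH = 14.00 − pOH = 8.70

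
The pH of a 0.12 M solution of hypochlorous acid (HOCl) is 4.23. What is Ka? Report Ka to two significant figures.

[H+] = 10^(-4.23) = 5.89 × 10^-5 M
At equilibrium [HA] = 0.12 − 5.89 × 10^-5 = 1.20 × 10^-1 M
Ka = [H+][A-]/[HA] = (5.89 × 10^-5)² / 1.20 × 10^-1 = 2.9 × 10^-8

Ka = 2.9 × 10^-8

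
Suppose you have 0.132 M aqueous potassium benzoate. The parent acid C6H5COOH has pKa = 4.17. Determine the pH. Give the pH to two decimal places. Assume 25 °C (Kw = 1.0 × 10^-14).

pH = 8.65

C6H5COO- is the conjugate base of the weak acid C6H5COOH.
Ka = 10^(−4.17) = 6.76 × 10^-5
Kb = Kw/Ka = 1.0×10^-14 / 6.76 × 10^-5 = 1.48 × 10^-10
From the ICE table, Kb = [OH-]²/(0.132 − [OH-]) = 1.48 × 10^-10.
Assume [OH-] ≪ 0.132: [OH-] ≈ √(1.48 × 10^-10 × 0.132) = 4.42 × 10^-6 M
Check: 0.0033% ionized — well under 5%, approximation valid.
pOH = 5.35, so pH = 14.00 − pOH = 8.65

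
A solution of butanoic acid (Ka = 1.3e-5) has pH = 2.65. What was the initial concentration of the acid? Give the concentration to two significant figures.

[H+] = 10^(-2.65) = 2.24 × 10^-3 M = x
Ka = x²/(C₀ − x) ⇒ C₀ = x + x²/Ka
C₀ = 2.24 × 10^-3 + (2.24 × 10^-3)²/(1.3 × 10^-5) = 3.88 × 10^-1 M

C₀ = 3.9 × 10^-1 M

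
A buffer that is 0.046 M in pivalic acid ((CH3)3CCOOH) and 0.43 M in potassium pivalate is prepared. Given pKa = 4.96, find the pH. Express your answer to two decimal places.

pH = 5.93

pH = pKa + log([A⁻]/[HA]) = 4.96 + log(0.43/0.046)
pH = 4.96 + (+0.971) = 5.93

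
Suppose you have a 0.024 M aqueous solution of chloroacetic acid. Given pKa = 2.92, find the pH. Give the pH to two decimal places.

ClCH2COOH ⇌ ClCH2COO- + H+
Ka = 10^(−2.92) = 1.20 × 10^-3
From the ICE table, Ka = [H+]²/(0.024 − [H+]) = 1.20 × 10^-3.
The 5% rule fails; solving [H+]² + Ka·[H+] − Ka·C₀ = 0 exactly:
[H+] = [−0.0012 + √(0.0012² + 0.000115)]/2 = 4.80 × 10^-3 M
pH = −log[H+] = −log(4.80 × 10^-3) = 2.32

pH = 2.32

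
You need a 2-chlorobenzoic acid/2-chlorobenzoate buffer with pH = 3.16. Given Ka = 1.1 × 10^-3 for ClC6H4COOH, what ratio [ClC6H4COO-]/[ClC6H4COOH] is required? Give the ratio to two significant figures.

pKa = -log(1.1 × 10^-3) = 2.959
pH = pKa + log(r) ⇒ log(r) = 3.16 − 2.959 = +0.201
r = [ClC6H4COO-]/[ClC6H4COOH] = 10^(+0.201) = 1.59

ratio = 1.6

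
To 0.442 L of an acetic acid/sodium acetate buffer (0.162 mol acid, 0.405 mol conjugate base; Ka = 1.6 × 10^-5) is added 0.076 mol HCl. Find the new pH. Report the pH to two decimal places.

Added H+ converts CH3COO- to CH3COOH: CH3COOH → 0.238 mol, CH3COO- → 0.329 mol.
pKa = −log(1.6 × 10^-5) = 4.796
pH = pKa + log([A⁻]/[HA]) = 4.796 + log(0.329/0.238) = 4.796 +0.141

pH = 4.94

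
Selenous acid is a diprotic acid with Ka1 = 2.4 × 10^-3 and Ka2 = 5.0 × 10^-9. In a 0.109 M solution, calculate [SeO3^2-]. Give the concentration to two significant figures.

5.0 × 10^-9 M

First ionization gives [H+] ≈ [HSeO3-] = 1.50 × 10^-2 M.
Second step: Ka2 = [H+][SeO3^2-]/[HSeO3-] ≈ [SeO3^2-] (since [H+] ≈ [HSeO3-]).
So [SeO3^2-] ≈ Ka2.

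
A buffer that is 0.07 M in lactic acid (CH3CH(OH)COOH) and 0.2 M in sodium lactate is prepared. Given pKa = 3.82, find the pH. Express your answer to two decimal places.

pH = pKa + log([A⁻]/[HA]) = 3.82 + log(0.2/0.07)
pH = 3.82 + (+0.456) = 4.28

pH = 4.28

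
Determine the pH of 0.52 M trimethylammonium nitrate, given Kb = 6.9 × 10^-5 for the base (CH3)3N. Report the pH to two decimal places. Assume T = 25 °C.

(CH3)3NH+ is the conjugate acid of the weak base (CH3)3N.
Ka = Kw/Kb = 1.0×10^-14 / 6.9 × 10^-5 = 1.45 × 10^-10
Ka = x²/(0.52 − x) = 1.45 × 10^-10
Since Ka ≪ C₀, x ≈ √(Ka·C₀) = 8.68 × 10^-6 M.
pH = −log[H+] = −log(8.68 × 10^-6) = 5.06

pH = 5.06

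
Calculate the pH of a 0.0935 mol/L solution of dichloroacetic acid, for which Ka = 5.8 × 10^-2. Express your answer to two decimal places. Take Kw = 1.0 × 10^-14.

Cl2CHCOOH ⇌ Cl2CHCOO- + H+
From the ICE table, Ka = [H+]²/(0.0935 − [H+]) = 5.8 × 10^-2.
The 5% rule fails; solving [H+]² + Ka·[H+] − Ka·C₀ = 0 exactly:
[H+] = (−Ka + √(Ka² + 4·Ka·C₀))/2 = 5.01 × 10^-2 M
pH = −log[H+] = −log(5.01 × 10^-2) = 1.30

pH = 1.30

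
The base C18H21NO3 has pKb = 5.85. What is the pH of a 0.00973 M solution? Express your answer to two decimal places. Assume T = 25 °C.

C18H21NO3 + H2O ⇌ C18H22NO3+ + OH-
Kb = 10^(−5.85) = 1.41 × 10^-6
Kb = [OH-]²/(0.00973 − [OH-]) = 1.41 × 10^-6
Assume [OH-] ≪ 0.00973: [OH-] ≈ √(1.41 × 10^-6 × 0.00973) = 1.17 × 10^-4 M
Check: 1.2% ionized — well under 5%, approximation valid.
pOH = 3.93, so pH = 14.00 − pOH = 10.07

pH = 10.07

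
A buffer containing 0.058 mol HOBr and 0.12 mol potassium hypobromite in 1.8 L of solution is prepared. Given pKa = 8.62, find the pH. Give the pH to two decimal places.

Using pH = pKa + log([base]/[acid]) with [base]/[acid] = 0.12/0.058:
pH = 8.62 + (+0.316) = 8.94

pH = 8.94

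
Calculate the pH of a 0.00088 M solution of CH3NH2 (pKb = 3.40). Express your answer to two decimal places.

pH = 10.63

CH3NH2 + H2O ⇌ CH3NH3+ + OH-
Kb = 10^(−3.40) = 3.98 × 10^-4
From the ICE table, Kb = x²/(0.00088 − x) = 3.98 × 10^-4.
The 5% rule fails; solving x² + Kb·x − Kb·C₀ = 0 exactly:
x = (−Kb + √(Kb² + 4·Kb·C₀))/2 = 4.25 × 10^-4 M
pOH = 3.37, so pH = 14.00 − pOH = 10.63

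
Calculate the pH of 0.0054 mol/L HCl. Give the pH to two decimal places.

HCl is a strong acid and dissociates completely, so [H+] = 0.0054 M.
pH = -log(0.0054) = 2.27

pH = 2.27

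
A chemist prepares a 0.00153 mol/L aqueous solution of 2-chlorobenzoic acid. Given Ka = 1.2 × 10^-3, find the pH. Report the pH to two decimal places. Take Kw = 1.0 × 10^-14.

ClC6H4COOH ⇌ ClC6H4COO- + H+
Ka = [H+]²/(0.00153 − [H+]) = 1.2 × 10^-3
Here C₀/Ka ≈ 1.28, so the small-[H+] approximation fails. Use the quadratic:
[H+] = (−Ka + √(Ka² + 4·Ka·C₀))/2 = 8.82 × 10^-4 M
pH = −log(8.82 × 10^-4) = 3.05

pH = 3.05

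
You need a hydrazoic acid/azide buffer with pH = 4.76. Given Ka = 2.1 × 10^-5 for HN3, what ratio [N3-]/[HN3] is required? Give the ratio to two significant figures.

ratio = 1.2

pKa = -log(2.1 × 10^-5) = 4.678
pH = pKa + log(r) ⇒ log(r) = 4.76 − 4.678 = +0.082
r = [N3-]/[HN3] = 10^(+0.082) = 1.21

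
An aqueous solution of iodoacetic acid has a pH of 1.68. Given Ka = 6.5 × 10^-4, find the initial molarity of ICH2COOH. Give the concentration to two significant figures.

[H+] = 10^(-1.68) = 2.09 × 10^-2 M = x
Ka = x²/(C₀ − x) ⇒ C₀ = x + x²/Ka
C₀ = 2.09 × 10^-2 + (2.09 × 10^-2)²/(6.5 × 10^-4) = 6.93 × 10^-1 M

C₀ = 6.9 × 10^-1 M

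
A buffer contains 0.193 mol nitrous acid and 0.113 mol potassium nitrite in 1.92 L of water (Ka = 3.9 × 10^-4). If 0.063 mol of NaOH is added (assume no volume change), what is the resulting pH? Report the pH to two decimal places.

OH- converts HNO2 to NO2-: HNO2 → 0.13 mol, NO2- → 0.176 mol.
pKa = −log(3.9 × 10^-4) = 3.409
pH = pKa + log([A⁻]/[HA]) = 3.409 + log(0.176/0.13) = 3.409 +0.132

pH = 3.54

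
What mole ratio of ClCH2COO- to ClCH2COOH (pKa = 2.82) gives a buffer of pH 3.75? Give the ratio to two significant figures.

ratio = 8.5

pH = pKa + log(r) ⇒ log(r) = 3.75 − 2.82 = +0.93
r = [ClCH2COO-]/[ClCH2COOH] = 10^(+0.93) = 8.51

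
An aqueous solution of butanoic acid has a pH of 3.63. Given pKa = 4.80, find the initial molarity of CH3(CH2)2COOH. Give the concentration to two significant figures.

C₀ = 3.7 × 10^-3 M

[H+] = 10^(-3.63) = 2.34 × 10^-4 M = x
Ka = 10^(−4.80) = 1.58 × 10^-5
Ka = x²/(C₀ − x) ⇒ C₀ = x + x²/Ka
C₀ = 2.34 × 10^-4 + (2.34 × 10^-4)²/(1.58 × 10^-5) = 3.70 × 10^-3 M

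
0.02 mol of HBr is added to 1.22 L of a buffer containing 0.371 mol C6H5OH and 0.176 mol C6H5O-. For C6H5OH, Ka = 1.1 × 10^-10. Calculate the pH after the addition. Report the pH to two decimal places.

After neutralization: n(C6H5OH) = 0.391 mol, n(C6H5O-) = 0.156 mol.
pKa = −log(1.1 × 10^-10) = 9.959
pH = pKa + log([A⁻]/[HA]) = 9.959 + log(0.156/0.391) = 9.959 -0.399

pH = 9.56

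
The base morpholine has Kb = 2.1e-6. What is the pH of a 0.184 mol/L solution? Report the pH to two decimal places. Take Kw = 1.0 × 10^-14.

pH = 10.79

C4H8ONH + H2O ⇌ C4H8ONH2+ + OH-
Kb = x²/(0.184 − x) = 2.1 × 10^-6
Neglecting x in the denominator: x = √(2.1 × 10^-6 × 0.184) = 6.22 × 10^-4 M
pOH = −log(6.22 × 10^-4) = 3.21; pH = 14.00 − 3.21 = 10.79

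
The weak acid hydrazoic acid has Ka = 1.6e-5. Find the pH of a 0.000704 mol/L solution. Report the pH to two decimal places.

HN3 ⇌ N3- + H+
Ka = [H+]²/(0.000704 − [H+]) = 1.6 × 10^-5
[H+] is not negligible relative to C₀; solve [H+]² + 1.6e-05·[H+] − 1.13e-08 = 0.
[H+] = (−Ka + √(Ka² + 4·Ka·C₀))/2 = 9.84 × 10^-5 M
pH = −log[H+] = −log(9.84 × 10^-5) = 4.01

pH = 4.01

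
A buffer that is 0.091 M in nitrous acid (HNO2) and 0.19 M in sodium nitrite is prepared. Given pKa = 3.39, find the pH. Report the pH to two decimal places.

pH = 3.71

Henderson–Hasselbalch: pH = pKa + log([NO2-]/[HNO2]) = 3.39 + log(0.19/0.091)
pH = 3.39 + (+0.320) = 3.71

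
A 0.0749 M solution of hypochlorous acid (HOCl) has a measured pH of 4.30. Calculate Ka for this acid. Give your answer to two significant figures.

[H+] = 10^(-4.30) = 5.01 × 10^-5 M
At equilibrium [HA] = 0.0749 − 5.01 × 10^-5 = 7.48 × 10^-2 M
Ka = [H+][A-]/[HA] = (5.01 × 10^-5)² / 7.48 × 10^-2 = 3.4 × 10^-8

Ka = 3.4 × 10^-8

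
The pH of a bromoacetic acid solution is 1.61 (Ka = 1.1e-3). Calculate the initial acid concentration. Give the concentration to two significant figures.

C₀ = 5.7 × 10^-1 M

[H+] = 10^(-1.61) = 2.45 × 10^-2 M = x
Ka = x²/(C₀ − x) ⇒ C₀ = x + x²/Ka
C₀ = 2.45 × 10^-2 + (2.45 × 10^-2)²/(1.1 × 10^-3) = 5.70 × 10^-1 M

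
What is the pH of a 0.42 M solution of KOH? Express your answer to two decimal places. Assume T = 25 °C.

KOH is a strong base; [OH-] = 0.42 M.
pOH = -log(0.42) = 0.38
pH = 14.00 - 0.38 = 13.62

pH = 13.62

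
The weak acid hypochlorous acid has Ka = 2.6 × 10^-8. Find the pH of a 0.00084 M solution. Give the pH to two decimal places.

HOCl ⇌ OCl- + H+
From the ICE table, Ka = [H+]²/(0.00084 − [H+]) = 2.6 × 10^-8.
Neglecting [H+] in the denominator: [H+] = √(2.6 × 10^-8 × 0.00084) = 4.67 × 10^-6 M
pH = −log(4.67 × 10^-6) = 5.33

pH = 5.33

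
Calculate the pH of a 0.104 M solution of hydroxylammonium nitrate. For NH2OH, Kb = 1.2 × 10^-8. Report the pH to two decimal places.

NH3OH+ is the conjugate acid of the weak base NH2OH.
Ka = Kw/Kb = 1.0×10^-14 / 1.2 × 10^-8 = 8.33 × 10^-7
Ka = x²/(0.104 − x) = 8.33 × 10^-7
Assume x ≪ 0.104: x ≈ √(8.33 × 10^-7 × 0.104) = 2.94 × 10^-4 M
(x/C₀ = 0.28% < 5%, so the approximation holds.)
pH = −log(2.94 × 10^-4) = 3.53

pH = 3.53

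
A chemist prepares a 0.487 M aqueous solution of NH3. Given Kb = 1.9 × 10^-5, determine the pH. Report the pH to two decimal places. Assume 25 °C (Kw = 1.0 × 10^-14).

pH = 11.48

NH3 + H2O ⇌ NH4+ + OH-
From the ICE table, Kb = [OH-]²/(0.487 − [OH-]) = 1.9 × 10^-5.
Since Kb ≪ C₀, [OH-] ≈ √(Kb·C₀) = 3.04 × 10^-3 M.
Check: 0.62% ionized — well under 5%, approximation valid.
pOH = 2.52, so pH = 14.00 − pOH = 11.48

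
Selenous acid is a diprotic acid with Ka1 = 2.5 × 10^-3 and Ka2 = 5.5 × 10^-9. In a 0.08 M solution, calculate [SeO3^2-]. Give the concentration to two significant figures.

First ionization gives [H+] ≈ [HSeO3-] = 1.29 × 10^-2 M.
Second step: Ka2 = [H+][SeO3^2-]/[HSeO3-] ≈ [SeO3^2-] (since [H+] ≈ [HSeO3-]).
So [SeO3^2-] ≈ Ka2.

5.5 × 10^-9 M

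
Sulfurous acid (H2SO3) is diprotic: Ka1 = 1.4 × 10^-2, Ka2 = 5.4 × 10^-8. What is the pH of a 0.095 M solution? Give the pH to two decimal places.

Ka1 ≫ Ka2, so treat the first dissociation as the only significant source of H+.
Ka1 = x²/(0.095 − x) = 1.4 × 10^-2
Solving the quadratic: x = (−Ka1 + √(Ka1² + 4·Ka1·C₀))/2 = 3.01 × 10^-2 M
pH = −log(3.01 × 10^-2) = 1.52

pH = 1.52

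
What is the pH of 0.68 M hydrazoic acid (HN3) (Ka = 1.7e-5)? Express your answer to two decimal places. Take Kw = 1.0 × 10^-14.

HN3 ⇌ N3- + H+
From the ICE table, Ka = x²/(0.68 − x) = 1.7 × 10^-5.
Neglecting x in the denominator: x = √(1.7 × 10^-5 × 0.68) = 3.40 × 10^-3 M
Check: 0.5% ionized — well under 5%, approximation valid.
pH = −log(3.40 × 10^-3) = 2.47

pH = 2.47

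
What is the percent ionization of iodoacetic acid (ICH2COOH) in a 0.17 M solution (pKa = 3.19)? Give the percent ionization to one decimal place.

ICH2COOH ⇌ ICH2COO- + H+; let x = [H+] at equilibrium.
Ka = 10^(−3.19) = 6.46 × 10^-4
Solve x² + 0.000646x − 0.00011 = 0 → x = 1.02 × 10^-2 M
% ionization = x/C₀ × 100% = 1.02 × 10^-2/0.17 × 100% = 6.0%

6.0%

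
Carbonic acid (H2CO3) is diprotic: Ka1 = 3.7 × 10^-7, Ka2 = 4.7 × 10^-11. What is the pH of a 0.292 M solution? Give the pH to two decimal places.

pH = 3.48

Since Ka1 ≫ Ka2, the first ionization dominates [H+].
Ka1 = x²/(0.292 − x) = 3.7 × 10^-7
x ≈ √(3.7 × 10^-7 × 0.292) = 3.29 × 10^-4 M
pH = −log(3.29 × 10^-4) = 3.48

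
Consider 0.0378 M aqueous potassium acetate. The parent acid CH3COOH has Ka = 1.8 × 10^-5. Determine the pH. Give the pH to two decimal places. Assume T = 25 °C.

pH = 8.66

CH3COO- is the conjugate base of the weak acid CH3COOH.
Kb = Kw/Ka = 1.0×10^-14 / 1.8 × 10^-5 = 5.56 × 10^-10
Let x = [OH-] at equilibrium. Kb = x²/(0.0378 − x).
Assume x ≪ 0.0378: x ≈ √(5.56 × 10^-10 × 0.0378) = 4.58 × 10^-6 M
(x/C₀ = 0.012% < 5%, so the approximation holds.)
pOH = 5.34, so pH = 14.00 − pOH = 8.66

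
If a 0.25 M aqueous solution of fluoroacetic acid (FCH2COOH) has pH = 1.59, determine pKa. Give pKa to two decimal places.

pKa = 2.53

[H+] = 10^(-1.59) = 2.57 × 10^-2 M
At equilibrium [HA] = 0.25 − 2.57 × 10^-2 = 2.24 × 10^-1 M
Ka = [H+][A-]/[HA] = (2.57 × 10^-2)² / 2.24 × 10^-1 = 2.95 × 10^-3
pKa = -log(2.95 × 10^-3) = 2.53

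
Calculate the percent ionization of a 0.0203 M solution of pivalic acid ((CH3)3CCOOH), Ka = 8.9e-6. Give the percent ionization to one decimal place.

2.1%

(CH3)3CCOOH ⇌ (CH3)3CCOO- + H+; let x = [H+] at equilibrium.
x ≈ √(Ka·C₀) = √(8.9 × 10^-6 × 0.0203) = 4.25 × 10^-4 M
% ionization = x/C₀ × 100% = 4.25 × 10^-4/0.0203 × 100% = 2.1%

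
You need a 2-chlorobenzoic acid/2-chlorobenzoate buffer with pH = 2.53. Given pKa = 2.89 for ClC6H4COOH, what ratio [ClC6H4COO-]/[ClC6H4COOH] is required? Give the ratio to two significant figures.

pH = pKa + log(r) ⇒ log(r) = 2.53 − 2.89 = -0.36
r = [ClC6H4COO-]/[ClC6H4COOH] = 10^(-0.36) = 0.437

ratio = 0.44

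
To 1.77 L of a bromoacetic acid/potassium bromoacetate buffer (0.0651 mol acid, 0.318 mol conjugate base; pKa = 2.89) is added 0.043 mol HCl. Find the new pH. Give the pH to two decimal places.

pH = 3.30

Added H+ converts BrCH2COO- to BrCH2COOH: BrCH2COOH → 0.108 mol, BrCH2COO- → 0.275 mol.
pH = pKa + log(n_BrCH2COO-/n_BrCH2COOH) = 2.89 + log(0.275/0.108) = 2.89 + (+0.406)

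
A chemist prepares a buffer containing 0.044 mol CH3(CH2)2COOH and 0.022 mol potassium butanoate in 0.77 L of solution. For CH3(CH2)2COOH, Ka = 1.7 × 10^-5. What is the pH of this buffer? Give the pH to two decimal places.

pH = 4.47

pKa = −log(1.7 × 10^-5) = 4.770
pH = pKa + log([A⁻]/[HA]) = 4.770 + log(0.022/0.044)
pH = 4.770 + (-0.301) = 4.47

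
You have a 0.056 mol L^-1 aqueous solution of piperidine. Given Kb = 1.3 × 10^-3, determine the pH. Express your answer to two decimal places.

C5H10NH + H2O ⇌ C5H10NH2+ + OH-
Kb = x²/(0.056 − x) = 1.3 × 10^-3
Here C₀/Kb ≈ 43.1, so the small-x approximation fails. Use the quadratic:
x = (−Kb + √(Kb² + 4·Kb·C₀))/2 = 7.91 × 10^-3 M
pOH = 2.10, so pH = 14.00 − pOH = 11.90

pH = 11.90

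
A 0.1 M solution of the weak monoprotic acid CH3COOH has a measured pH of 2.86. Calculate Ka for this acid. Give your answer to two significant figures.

Ka = 1.9 × 10^-5

[H+] = 10^(-2.86) = 1.38 × 10^-3 M
At equilibrium [HA] = 0.1 − 1.38 × 10^-3 = 9.86 × 10^-2 M
Ka = [H+][A-]/[HA] = (1.38 × 10^-3)² / 9.86 × 10^-2 = 1.9 × 10^-5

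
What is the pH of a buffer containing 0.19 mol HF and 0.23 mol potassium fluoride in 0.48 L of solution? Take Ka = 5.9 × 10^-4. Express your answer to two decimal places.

pKa = −log(5.9 × 10^-4) = 3.229
Henderson–Hasselbalch: pH = pKa + log([F-]/[HF]) = 3.229 + log(0.23/0.19)
pH = 3.229 + (+0.083) = 3.31

pH = 3.31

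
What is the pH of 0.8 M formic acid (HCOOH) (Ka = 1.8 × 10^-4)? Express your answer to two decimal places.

HCOOH ⇌ HCOO- + H+
Let x = [H+] at equilibrium. Ka = x²/(0.8 − x).
Neglecting x in the denominator: x = √(1.8 × 10^-4 × 0.8) = 1.20 × 10^-2 M
Check: 1.5% ionized — well under 5%, approximation valid.
pH = −log[H+] = −log(1.20 × 10^-2) = 1.92

pH = 1.92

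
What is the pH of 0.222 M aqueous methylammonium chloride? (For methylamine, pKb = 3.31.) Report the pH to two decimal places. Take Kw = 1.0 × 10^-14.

pH = 5.67

CH3NH3+ is the conjugate acid of the weak base CH3NH2.
Kb = 10^(−3.31) = 4.90 × 10^-4
Ka = Kw/Kb = 1.0×10^-14 / 4.90 × 10^-4 = 2.04 × 10^-11
Ka = x²/(0.222 − x) = 2.04 × 10^-11
Neglecting x in the denominator: x = √(2.04 × 10^-11 × 0.222) = 2.13 × 10^-6 M
pH = −log[H+] = −log(2.13 × 10^-6) = 5.67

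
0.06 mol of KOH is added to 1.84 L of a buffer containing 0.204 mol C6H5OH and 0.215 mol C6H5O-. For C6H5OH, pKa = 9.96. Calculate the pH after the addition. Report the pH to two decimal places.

pH = 10.24

OH- converts C6H5OH to C6H5O-: C6H5OH → 0.144 mol, C6H5O- → 0.275 mol.
pH = pKa + log([A⁻]/[HA]) = 9.96 + log(0.275/0.144) = 9.96 +0.281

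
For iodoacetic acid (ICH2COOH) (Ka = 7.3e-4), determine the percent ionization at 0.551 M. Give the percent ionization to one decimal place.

3.6%

ICH2COOH ⇌ ICH2COO- + H+; let x = [H+] at equilibrium.
x ≈ √(Ka·C₀) = √(7.3 × 10^-4 × 0.551) = 2.01 × 10^-2 M
% ionization = x/C₀ × 100% = 2.01 × 10^-2/0.551 × 100% = 3.6%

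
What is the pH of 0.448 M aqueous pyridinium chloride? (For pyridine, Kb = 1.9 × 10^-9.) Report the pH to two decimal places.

pH = 2.81

C5H5NH+ is the conjugate acid of the weak base C5H5N.
Ka = Kw/Kb = 1.0×10^-14 / 1.9 × 10^-9 = 5.26 × 10^-6
Ka = x²/(0.448 − x) = 5.26 × 10^-6
Neglecting x in the denominator: x = √(5.26 × 10^-6 × 0.448) = 1.54 × 10^-3 M
pH = −log(1.54 × 10^-3) = 2.81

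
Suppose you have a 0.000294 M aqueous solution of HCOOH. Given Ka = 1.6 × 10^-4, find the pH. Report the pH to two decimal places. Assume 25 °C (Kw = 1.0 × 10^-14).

HCOOH ⇌ HCOO- + H+
Let x = [H+] at equilibrium. Ka = x²/(0.000294 − x).
x is not negligible relative to C₀; solve x² + 0.00016·x − 4.7e-08 = 0.
x = (−Ka + √(Ka² + 4·Ka·C₀))/2 = 1.51 × 10^-4 M
pH = −log[H+] = −log(1.51 × 10^-4) = 3.82

pH = 3.82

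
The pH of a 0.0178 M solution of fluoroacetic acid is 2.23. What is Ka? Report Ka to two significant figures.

[H+] = 10^(-2.23) = 5.89 × 10^-3 M
At equilibrium [HA] = 0.0178 − 5.89 × 10^-3 = 1.19 × 10^-2 M
Ka = [H+][A-]/[HA] = (5.89 × 10^-3)² / 1.19 × 10^-2 = 2.9 × 10^-3

Ka = 2.9 × 10^-3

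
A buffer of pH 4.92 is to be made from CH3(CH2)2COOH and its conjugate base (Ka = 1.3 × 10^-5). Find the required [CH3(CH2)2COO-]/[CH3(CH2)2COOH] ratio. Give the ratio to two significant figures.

ratio = 1.1

pKa = -log(1.3 × 10^-5) = 4.886
pH = pKa + log(r) ⇒ log(r) = 4.92 − 4.886 = +0.034
r = [CH3(CH2)2COO-]/[CH3(CH2)2COOH] = 10^(+0.034) = 1.08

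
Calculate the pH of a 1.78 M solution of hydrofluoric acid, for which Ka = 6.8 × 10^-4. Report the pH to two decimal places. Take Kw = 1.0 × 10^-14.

HF ⇌ F- + H+
Ka = x²/(1.78 − x) = 6.8 × 10^-4
Assume x ≪ 1.78: x ≈ √(6.8 × 10^-4 × 1.78) = 3.48 × 10^-2 M
Check: 2% ionized — well under 5%, approximation valid.
pH = −log(3.48 × 10^-2) = 1.46

pH = 1.46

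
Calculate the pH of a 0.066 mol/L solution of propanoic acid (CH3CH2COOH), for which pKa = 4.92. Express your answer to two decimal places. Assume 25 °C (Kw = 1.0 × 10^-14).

CH3CH2COOH ⇌ CH3CH2COO- + H+
Ka = 10^(−4.92) = 1.20 × 10^-5
Ka = [H+]²/(0.066 − [H+]) = 1.20 × 10^-5
Since Ka ≪ C₀, [H+] ≈ √(Ka·C₀) = 8.90 × 10^-4 M.
Check: 1.3% ionized — well under 5%, approximation valid.
pH = −log(8.90 × 10^-4) = 3.05

pH = 3.05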